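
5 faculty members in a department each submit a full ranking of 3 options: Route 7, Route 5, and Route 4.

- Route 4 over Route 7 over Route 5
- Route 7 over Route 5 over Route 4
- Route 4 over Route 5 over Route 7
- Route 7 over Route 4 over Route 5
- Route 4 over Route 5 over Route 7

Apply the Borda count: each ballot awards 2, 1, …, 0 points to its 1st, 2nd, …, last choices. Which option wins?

Route 4

Borda scores:
  Route 7: 1 + 2 + 0 + 2 + 0 = 5
  Route 5: 0 + 1 + 1 + 0 + 1 = 3
  Route 4: 2 + 0 + 2 + 1 + 2 = 7
Route 4 has the highest total.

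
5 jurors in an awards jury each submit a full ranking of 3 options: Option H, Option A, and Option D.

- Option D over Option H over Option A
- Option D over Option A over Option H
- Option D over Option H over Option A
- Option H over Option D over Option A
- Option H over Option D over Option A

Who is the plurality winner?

Option D

First-place vote totals:
  Option H: 2
  Option A: 0
  Option D: 3
Option D has the most first-place votes.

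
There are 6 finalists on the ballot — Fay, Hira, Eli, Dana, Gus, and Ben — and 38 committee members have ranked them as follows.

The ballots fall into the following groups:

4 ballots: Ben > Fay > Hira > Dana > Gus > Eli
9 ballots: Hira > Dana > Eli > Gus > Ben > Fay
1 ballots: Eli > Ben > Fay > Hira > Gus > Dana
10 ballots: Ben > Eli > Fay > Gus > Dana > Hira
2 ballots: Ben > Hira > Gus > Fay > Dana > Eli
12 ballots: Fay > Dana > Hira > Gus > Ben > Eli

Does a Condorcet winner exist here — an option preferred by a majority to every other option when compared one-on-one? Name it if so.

Head-to-head results (38 voters total):
Fay vs Hira: Fay wins 27–11.
Fay vs Eli: Eli wins 20–18.
Fay vs Dana: Fay wins 29–9.
Fay vs Gus: Fay wins 27–11.
Fay vs Ben: Ben wins 26–12.
Hira vs Eli: Hira wins 27–11.
Hira vs Dana: Dana wins 22–16.
Hira vs Gus: Hira wins 28–10.
Hira vs Ben: Hira wins 21–17.
Eli vs Dana: Dana wins 27–11.
Eli vs Gus: Eli wins 20–18.
Eli vs Ben: Ben wins 28–10.
Dana vs Gus: Dana wins 25–13.
Dana vs Ben: Dana wins 21–17.
Gus vs Ben: Gus wins 21–17.
No candidate beats all others: Fay beats Hira beats Eli beats Fay, a majority cycle.

No Condorcet winner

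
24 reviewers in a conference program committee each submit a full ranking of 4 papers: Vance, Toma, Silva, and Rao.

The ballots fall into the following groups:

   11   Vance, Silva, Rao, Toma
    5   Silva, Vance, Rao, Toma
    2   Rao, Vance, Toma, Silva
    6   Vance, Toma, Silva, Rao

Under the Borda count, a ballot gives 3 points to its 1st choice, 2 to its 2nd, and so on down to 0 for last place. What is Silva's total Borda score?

Borda scores:
  Vance: 11·3 + 5·2 + 2·2 + 6·3 = 65
  Toma: 11·0 + 5·0 + 2·1 + 6·2 = 14
  Silva: 11·2 + 5·3 + 2·0 + 6·1 = 43
  Rao: 11·1 + 5·1 + 2·3 + 6·0 = 22

43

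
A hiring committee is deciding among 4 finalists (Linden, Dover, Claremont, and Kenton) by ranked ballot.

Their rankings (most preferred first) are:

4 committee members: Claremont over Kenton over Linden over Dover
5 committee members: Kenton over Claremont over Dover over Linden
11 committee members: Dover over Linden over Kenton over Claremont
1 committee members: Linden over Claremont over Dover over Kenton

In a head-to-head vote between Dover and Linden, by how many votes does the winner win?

11

Ballots ranking Dover above Linden: 5+11 = 16.
Ballots ranking Linden above Dover: 4+1 = 5.
Dover wins 16–5, a margin of 11.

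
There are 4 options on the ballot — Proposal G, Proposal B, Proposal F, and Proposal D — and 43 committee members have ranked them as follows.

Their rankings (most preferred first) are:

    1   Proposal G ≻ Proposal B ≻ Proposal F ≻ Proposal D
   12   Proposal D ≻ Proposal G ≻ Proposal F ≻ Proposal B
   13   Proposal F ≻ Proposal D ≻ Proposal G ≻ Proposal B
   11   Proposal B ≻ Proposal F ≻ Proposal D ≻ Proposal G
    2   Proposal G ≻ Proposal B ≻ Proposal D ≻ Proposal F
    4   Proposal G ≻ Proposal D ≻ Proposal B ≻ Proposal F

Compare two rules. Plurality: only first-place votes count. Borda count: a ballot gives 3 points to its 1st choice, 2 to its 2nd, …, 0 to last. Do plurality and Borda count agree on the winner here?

No

Plurality first-place counts: Proposal G 7, Proposal B 11, Proposal F 13, Proposal D 12 → Proposal F.
Borda totals: Proposal G 58, Proposal B 43, Proposal F 74, Proposal D 83 → Proposal D.
The two rules disagree: plurality picks Proposal F, Borda picks Proposal D.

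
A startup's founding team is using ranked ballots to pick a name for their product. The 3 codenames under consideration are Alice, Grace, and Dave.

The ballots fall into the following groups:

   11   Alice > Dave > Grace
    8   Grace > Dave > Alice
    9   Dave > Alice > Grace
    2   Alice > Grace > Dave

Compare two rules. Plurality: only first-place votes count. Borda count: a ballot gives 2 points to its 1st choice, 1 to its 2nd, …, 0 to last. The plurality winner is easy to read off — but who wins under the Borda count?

Plurality first-place counts: Alice 13, Grace 8, Dave 9 → Alice.
Borda totals: Alice 35, Grace 18, Dave 37 → Dave.

Dave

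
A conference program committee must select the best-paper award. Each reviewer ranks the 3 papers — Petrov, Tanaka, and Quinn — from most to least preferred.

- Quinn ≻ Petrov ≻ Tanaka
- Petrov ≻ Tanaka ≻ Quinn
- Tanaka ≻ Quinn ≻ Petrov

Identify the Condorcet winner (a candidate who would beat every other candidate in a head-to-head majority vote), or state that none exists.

None — there is no Condorcet winner

Head-to-head results (3 voters total):
Petrov vs Tanaka: Petrov wins 2–1.
Petrov vs Quinn: Quinn wins 2–1.
Tanaka vs Quinn: Tanaka wins 2–1.
No candidate beats all others: Petrov beats Tanaka beats Quinn beats Petrov, a majority cycle.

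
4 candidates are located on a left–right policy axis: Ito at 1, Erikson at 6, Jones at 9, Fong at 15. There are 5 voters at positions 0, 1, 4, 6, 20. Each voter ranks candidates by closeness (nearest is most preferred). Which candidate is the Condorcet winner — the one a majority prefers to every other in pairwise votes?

Erikson

With single-peaked preferences on a line, the Condorcet winner is the candidate closest to the median voter.
The median voter (position 4) is closest to Erikson at 6.
Check: Erikson vs Jones — voters closer to Erikson: 4 of 5.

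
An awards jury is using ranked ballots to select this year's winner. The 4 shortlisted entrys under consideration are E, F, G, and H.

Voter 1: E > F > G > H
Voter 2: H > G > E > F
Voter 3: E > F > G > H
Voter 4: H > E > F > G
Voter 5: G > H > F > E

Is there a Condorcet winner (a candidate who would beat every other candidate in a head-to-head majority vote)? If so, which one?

No Condorcet winner

Head-to-head results (5 voters total):
E vs F: E wins 4–1.
E vs G: E wins 3–2.
E vs H: H wins 3–2.
F vs G: F wins 3–2.
F vs H: H wins 3–2.
G vs H: G wins 3–2.
No candidate beats all others: E beats G beats H beats E, a majority cycle.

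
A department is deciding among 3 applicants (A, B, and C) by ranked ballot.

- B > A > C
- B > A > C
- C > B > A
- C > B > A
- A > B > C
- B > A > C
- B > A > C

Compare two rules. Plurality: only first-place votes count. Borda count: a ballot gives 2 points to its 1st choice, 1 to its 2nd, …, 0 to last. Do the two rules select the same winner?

Yes

Plurality first-place counts: A 1, B 4, C 2 → B.
Borda totals: A 6, B 11, C 4 → B.
The two rules agree on B.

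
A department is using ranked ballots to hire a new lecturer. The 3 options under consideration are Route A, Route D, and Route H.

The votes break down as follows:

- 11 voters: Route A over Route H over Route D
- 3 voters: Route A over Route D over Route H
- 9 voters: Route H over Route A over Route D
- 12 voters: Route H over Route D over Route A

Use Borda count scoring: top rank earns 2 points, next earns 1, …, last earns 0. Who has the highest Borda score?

Borda scores:
  Route A: 11·2 + 3·2 + 9·1 + 12·0 = 37
  Route D: 11·0 + 3·1 + 9·0 + 12·1 = 15
  Route H: 11·1 + 3·0 + 9·2 + 12·2 = 53
Route H has the highest total.

Route H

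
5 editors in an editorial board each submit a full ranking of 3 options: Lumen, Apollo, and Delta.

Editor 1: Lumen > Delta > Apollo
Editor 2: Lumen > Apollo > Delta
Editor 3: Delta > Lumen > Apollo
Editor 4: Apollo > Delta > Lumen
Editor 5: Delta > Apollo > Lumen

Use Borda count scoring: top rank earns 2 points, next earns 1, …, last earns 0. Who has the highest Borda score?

Borda scores:
  Lumen: 2 + 2 + 1 + 0 + 0 = 5
  Apollo: 0 + 1 + 0 + 2 + 1 = 4
  Delta: 1 + 0 + 2 + 1 + 2 = 6
Delta has the highest total.

Delta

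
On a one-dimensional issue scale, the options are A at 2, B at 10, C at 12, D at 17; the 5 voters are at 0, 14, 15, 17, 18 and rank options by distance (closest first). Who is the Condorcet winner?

With single-peaked preferences on a line, the Condorcet winner is the candidate closest to the median voter.
The median voter (position 15) is closest to D at 17.
Check: D vs A — voters closer to D: 4 of 5.

D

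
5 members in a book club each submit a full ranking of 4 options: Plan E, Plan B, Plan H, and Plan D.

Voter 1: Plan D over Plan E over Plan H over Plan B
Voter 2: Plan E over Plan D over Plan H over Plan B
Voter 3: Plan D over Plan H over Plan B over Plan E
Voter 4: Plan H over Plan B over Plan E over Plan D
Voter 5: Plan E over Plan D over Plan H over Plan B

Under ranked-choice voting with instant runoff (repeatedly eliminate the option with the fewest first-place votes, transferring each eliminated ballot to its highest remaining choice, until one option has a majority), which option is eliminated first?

Round 1: Plan E 2, Plan D 2, Plan H 1, Plan B 0. Plan B has the fewest and is eliminated.
Round 2: Plan E 2, Plan D 2, Plan H 1. Plan H has the fewest and is eliminated.
Round 3: Plan E 3, Plan D 2. Plan E has a majority.

Plan B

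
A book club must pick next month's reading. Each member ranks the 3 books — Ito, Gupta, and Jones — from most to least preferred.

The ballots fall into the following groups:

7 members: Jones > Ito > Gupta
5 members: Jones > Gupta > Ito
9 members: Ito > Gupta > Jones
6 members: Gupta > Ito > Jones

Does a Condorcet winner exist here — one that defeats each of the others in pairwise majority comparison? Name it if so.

Head-to-head results (27 voters total):
Ito vs Gupta: Ito wins 16–11.
Ito vs Jones: Ito wins 15–12.
Gupta vs Jones: Gupta wins 15–12.
Ito beats each rival — Gupta (16–11), Jones (15–12) — so Ito is the Condorcet winner.

Ito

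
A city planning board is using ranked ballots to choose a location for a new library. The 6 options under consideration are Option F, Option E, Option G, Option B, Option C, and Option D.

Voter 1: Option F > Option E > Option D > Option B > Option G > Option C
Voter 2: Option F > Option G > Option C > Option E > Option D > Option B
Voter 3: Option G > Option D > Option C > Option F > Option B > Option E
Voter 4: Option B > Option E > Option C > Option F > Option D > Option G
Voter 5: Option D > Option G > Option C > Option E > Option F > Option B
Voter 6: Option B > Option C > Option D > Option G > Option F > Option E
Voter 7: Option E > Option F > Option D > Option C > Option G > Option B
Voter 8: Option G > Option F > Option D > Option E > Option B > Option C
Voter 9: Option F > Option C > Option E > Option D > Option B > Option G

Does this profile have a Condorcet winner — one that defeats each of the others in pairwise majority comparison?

Head-to-head results (9 voters total):
Option F vs Option E: Option F wins 6–3.
Option F vs Option G: Option F wins 5–4.
Option F vs Option B: Option F wins 7–2.
Option F vs Option C: Option F wins 5–4.
Option F vs Option D: Option F wins 6–3.
Option E vs Option G: Option G wins 5–4.
Option E vs Option B: Option E wins 6–3.
Option E vs Option C: Option C wins 5–4.
Option E vs Option D: Option E wins 5–4.
Option G vs Option B: Option G wins 5–4.
Option G vs Option C: Option G wins 5–4.
Option G vs Option D: Option D wins 6–3.
Option B vs Option C: Option C wins 5–4.
Option B vs Option D: Option D wins 7–2.
Option C vs Option D: Option D wins 5–4.
Option F beats each rival — Option E (6–3), Option G (5–4), Option B (7–2), Option C (5–4), Option D (6–3) — so Option F is the Condorcet winner.

Yes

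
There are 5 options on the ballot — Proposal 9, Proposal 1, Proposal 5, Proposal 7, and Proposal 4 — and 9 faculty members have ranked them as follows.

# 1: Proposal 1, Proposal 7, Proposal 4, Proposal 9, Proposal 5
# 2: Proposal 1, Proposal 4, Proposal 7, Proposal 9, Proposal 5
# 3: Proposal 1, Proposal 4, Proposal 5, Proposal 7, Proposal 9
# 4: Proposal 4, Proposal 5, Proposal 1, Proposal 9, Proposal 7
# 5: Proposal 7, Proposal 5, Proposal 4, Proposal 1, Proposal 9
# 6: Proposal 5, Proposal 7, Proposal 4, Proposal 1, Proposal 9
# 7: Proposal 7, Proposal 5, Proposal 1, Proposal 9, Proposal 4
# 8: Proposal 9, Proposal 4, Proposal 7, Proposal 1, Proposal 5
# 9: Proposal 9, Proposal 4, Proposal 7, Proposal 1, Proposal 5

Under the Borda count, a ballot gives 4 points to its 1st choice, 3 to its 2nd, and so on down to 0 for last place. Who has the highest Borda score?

Proposal 4

Borda scores:
  Proposal 9: 1 + 1 + 0 + 1 + 0 + 0 + 1 + 4 + 4 = 12
  Proposal 1: 4 + 4 + 4 + 2 + 1 + 1 + 2 + 1 + 1 = 20
  Proposal 5: 0 + 0 + 2 + 3 + 3 + 4 + 3 + 0 + 0 = 15
  Proposal 7: 3 + 2 + 1 + 0 + 4 + 3 + 4 + 2 + 2 = 21
  Proposal 4: 2 + 3 + 3 + 4 + 2 + 2 + 0 + 3 + 3 = 22
Proposal 4 has the highest total.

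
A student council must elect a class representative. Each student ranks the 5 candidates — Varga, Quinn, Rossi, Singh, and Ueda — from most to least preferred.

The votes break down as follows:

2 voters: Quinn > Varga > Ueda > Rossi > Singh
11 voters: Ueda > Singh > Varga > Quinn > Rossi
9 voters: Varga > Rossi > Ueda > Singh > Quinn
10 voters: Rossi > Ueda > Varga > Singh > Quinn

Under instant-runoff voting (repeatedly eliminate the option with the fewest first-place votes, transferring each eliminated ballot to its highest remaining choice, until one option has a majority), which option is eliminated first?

Round 1: Ueda 11, Rossi 10, Varga 9, Quinn 2, Singh 0. Singh has the fewest and is eliminated.
Round 2: Ueda 11, Rossi 10, Varga 9, Quinn 2. Quinn has the fewest and is eliminated.
Round 3: Varga 11, Ueda 11, Rossi 10. Rossi has the fewest and is eliminated.
Round 4: Ueda 21, Varga 11. Ueda has a majority.

Singh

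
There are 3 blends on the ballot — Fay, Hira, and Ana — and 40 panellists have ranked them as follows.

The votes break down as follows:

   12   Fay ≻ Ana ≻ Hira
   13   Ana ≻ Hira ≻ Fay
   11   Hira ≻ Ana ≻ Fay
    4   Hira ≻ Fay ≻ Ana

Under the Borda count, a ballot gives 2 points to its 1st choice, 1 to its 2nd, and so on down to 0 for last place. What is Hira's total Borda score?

43

Borda scores:
  Fay: 12·2 + 13·0 + 11·0 + 4·1 = 28
  Hira: 12·0 + 13·1 + 11·2 + 4·2 = 43
  Ana: 12·1 + 13·2 + 11·1 + 4·0 = 49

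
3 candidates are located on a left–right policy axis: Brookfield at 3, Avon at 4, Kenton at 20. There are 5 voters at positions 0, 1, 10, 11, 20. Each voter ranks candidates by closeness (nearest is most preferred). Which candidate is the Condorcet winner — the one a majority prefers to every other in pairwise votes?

With single-peaked preferences on a line, the Condorcet winner is the candidate closest to the median voter.
The median voter (position 10) is closest to Avon at 4.
Check: Avon vs Brookfield — voters closer to Avon: 3 of 5.

Avon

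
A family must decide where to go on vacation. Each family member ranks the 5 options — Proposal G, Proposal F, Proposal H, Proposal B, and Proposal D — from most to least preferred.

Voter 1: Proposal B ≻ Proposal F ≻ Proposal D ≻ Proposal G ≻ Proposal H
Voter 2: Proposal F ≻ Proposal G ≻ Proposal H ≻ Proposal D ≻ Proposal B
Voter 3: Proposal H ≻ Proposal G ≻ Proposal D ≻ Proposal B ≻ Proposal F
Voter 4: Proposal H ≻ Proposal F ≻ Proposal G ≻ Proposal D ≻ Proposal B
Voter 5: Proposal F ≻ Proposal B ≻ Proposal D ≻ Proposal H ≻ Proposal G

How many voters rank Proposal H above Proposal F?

2

Ballots ranking Proposal H above Proposal F: 2.
Ballots ranking Proposal F above Proposal H: 3.
So 2 of 5 voters prefer Proposal H to Proposal F.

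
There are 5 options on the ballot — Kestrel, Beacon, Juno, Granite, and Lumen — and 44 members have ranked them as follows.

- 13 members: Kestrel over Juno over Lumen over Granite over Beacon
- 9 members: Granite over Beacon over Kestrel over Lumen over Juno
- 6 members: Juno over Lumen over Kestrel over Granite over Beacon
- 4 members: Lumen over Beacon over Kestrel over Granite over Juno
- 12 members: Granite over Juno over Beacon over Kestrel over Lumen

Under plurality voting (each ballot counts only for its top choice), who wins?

First-place vote totals:
  Kestrel: 13
  Beacon: 0
  Juno: 6
  Granite: 21
  Lumen: 4
Granite has the most first-place votes.

Granite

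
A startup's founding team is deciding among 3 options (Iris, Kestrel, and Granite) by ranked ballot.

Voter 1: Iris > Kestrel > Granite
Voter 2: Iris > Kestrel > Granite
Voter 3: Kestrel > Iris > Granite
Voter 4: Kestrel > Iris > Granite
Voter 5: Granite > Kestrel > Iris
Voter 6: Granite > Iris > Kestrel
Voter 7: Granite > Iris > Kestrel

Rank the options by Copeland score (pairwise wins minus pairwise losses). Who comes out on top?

Pairwise results:
  Iris vs Kestrel: Iris wins 4–3.
  Iris vs Granite: Iris wins 4–3.
  Kestrel vs Granite: Kestrel wins 4–3.
Copeland scores (wins − losses):
  Iris: 2 − 0 = 2
  Kestrel: 1 − 1 = 0
  Granite: 0 − 2 = -2
Iris has the best Copeland score.

Iris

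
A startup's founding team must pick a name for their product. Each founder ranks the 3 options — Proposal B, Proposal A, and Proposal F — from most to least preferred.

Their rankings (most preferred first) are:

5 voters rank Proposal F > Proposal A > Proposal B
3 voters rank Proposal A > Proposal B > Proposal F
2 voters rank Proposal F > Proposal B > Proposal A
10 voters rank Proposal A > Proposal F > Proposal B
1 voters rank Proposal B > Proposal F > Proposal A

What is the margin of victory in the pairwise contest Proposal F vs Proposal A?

5

Ballots ranking Proposal F above Proposal A: 5+2+1 = 8.
Ballots ranking Proposal A above Proposal F: 3+10 = 13.
Proposal A wins 13–8, a margin of 5.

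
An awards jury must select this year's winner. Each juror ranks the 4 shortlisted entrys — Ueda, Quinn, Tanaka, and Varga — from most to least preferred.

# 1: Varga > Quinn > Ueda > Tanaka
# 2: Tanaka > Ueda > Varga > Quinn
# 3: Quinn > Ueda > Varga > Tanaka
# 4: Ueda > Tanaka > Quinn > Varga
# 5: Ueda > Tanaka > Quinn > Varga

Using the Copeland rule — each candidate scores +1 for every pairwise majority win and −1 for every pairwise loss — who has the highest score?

Pairwise results:
  Ueda vs Quinn: Ueda wins 3–2.
  Ueda vs Tanaka: Ueda wins 4–1.
  Ueda vs Varga: Ueda wins 4–1.
  Quinn vs Tanaka: Tanaka wins 3–2.
  Quinn vs Varga: Quinn wins 3–2.
  Tanaka vs Varga: Tanaka wins 3–2.
Copeland scores (wins − losses):
  Ueda: 3 − 0 = 3
  Quinn: 1 − 2 = -1
  Tanaka: 2 − 1 = 1
  Varga: 0 − 3 = -3
Ueda has the best Copeland score.

Ueda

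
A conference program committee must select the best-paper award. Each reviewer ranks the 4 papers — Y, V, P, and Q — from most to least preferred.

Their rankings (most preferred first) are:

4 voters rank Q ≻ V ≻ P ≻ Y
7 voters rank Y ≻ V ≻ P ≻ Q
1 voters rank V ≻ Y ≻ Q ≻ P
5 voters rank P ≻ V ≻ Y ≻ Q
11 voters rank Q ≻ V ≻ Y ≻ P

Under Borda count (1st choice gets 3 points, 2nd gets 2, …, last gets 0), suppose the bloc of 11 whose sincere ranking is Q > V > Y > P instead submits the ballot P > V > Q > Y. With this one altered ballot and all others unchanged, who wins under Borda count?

P

Borda totals with the altered ballot: Y 28, V 57, P 59, Q 24.
The switch changes the winner from V to P.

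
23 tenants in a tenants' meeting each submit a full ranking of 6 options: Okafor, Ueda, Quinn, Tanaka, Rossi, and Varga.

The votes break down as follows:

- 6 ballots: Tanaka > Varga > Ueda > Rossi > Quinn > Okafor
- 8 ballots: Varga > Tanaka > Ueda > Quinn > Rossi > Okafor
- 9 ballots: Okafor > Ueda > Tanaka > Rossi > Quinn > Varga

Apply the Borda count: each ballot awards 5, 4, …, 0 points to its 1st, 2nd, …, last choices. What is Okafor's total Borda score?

Borda scores:
  Okafor: 6·0 + 8·0 + 9·5 = 45
  Ueda: 6·3 + 8·3 + 9·4 = 78
  Quinn: 6·1 + 8·2 + 9·1 = 31
  Tanaka: 6·5 + 8·4 + 9·3 = 89
  Rossi: 6·2 + 8·1 + 9·2 = 38
  Varga: 6·4 + 8·5 + 9·0 = 64

45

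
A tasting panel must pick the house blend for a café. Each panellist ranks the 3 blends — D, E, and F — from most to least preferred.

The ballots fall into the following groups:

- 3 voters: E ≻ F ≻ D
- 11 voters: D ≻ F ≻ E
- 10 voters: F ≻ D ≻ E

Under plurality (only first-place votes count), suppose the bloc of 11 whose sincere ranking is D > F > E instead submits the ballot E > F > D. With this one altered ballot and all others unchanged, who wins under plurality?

E

First-place totals with the altered ballot: D 0, E 14, F 10.
The switch changes the winner from D to E.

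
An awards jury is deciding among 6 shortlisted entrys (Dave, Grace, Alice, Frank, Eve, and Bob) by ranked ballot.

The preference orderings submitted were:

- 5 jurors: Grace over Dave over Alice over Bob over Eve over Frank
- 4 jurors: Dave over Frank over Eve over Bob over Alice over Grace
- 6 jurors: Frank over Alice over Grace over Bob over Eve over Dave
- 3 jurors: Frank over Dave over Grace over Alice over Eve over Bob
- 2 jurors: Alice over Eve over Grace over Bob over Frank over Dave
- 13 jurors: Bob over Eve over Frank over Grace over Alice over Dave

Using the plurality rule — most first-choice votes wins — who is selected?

Bob

First-place vote totals:
  Dave: 4
  Grace: 5
  Alice: 2
  Frank: 9
  Eve: 0
  Bob: 13
Bob has the most first-place votes.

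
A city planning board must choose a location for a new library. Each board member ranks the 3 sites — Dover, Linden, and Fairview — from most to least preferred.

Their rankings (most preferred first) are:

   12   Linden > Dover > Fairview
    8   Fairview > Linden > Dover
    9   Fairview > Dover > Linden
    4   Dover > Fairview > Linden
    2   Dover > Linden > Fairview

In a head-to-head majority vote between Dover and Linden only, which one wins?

Ballots ranking Dover above Linden: 9+4+2 = 15.
Ballots ranking Linden above Dover: 12+8 = 20.
Linden wins the head-to-head, 20–15.

Linden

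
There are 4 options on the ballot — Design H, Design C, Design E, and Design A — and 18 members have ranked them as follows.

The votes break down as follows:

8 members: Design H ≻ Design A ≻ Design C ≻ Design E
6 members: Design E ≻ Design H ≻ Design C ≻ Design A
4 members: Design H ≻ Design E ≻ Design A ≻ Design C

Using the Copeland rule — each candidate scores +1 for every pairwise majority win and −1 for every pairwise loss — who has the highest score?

Design H

Pairwise results:
  Design H vs Design C: Design H wins 18–0.
  Design H vs Design E: Design H wins 12–6.
  Design H vs Design A: Design H wins 18–0.
  Design C vs Design E: Design E wins 10–8.
  Design C vs Design A: Design A wins 12–6.
  Design E vs Design A: Design E wins 10–8.
Copeland scores (wins − losses):
  Design H: 3 − 0 = 3
  Design C: 0 − 3 = -3
  Design E: 2 − 1 = 1
  Design A: 1 − 2 = -1
Design H has the best Copeland score.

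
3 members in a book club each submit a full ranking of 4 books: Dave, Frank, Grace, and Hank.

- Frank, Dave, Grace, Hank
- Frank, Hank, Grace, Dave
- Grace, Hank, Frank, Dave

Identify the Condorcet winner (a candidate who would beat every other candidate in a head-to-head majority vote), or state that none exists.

Head-to-head results (3 voters total):
Dave vs Frank: Frank wins 3–0.
Dave vs Grace: Grace wins 2–1.
Dave vs Hank: Hank wins 2–1.
Frank vs Grace: Frank wins 2–1.
Frank vs Hank: Frank wins 2–1.
Grace vs Hank: Grace wins 2–1.
Frank beats each rival — Dave (3–0), Grace (2–1), Hank (2–1) — so Frank is the Condorcet winner.

Frank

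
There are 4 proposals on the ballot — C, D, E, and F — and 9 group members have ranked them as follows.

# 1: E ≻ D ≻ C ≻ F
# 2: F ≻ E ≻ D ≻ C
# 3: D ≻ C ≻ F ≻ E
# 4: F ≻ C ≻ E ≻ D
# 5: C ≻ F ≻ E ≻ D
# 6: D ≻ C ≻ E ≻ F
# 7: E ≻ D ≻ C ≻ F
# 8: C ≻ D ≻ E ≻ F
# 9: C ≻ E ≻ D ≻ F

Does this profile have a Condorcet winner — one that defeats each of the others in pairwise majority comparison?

No

Head-to-head results (9 voters total):
C vs D: D wins 5–4.
C vs E: C wins 6–3.
C vs F: C wins 7–2.
D vs E: E wins 6–3.
D vs F: D wins 6–3.
E vs F: E wins 5–4.
No candidate beats all others: C beats E beats D beats C, a majority cycle.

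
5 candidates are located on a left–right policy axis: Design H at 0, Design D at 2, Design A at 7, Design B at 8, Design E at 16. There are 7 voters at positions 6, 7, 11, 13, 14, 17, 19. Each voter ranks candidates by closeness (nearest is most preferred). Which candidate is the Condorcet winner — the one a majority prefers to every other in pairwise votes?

With single-peaked preferences on a line, the Condorcet winner is the candidate closest to the median voter.
The median voter (position 13) is closest to Design E at 16.
Check: Design E vs Design D — voters closer to Design E: 5 of 7.

Design E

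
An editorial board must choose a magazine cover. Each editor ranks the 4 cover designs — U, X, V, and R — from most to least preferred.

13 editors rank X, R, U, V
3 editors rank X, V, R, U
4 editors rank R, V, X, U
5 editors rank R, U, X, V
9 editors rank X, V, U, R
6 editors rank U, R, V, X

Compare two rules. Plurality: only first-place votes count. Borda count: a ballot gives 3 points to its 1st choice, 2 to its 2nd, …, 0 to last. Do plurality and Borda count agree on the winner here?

Plurality first-place counts: U 6, X 25, V 0, R 9 → X.
Borda totals: U 50, X 84, V 38, R 68 → X.
The two rules agree on X.

Yes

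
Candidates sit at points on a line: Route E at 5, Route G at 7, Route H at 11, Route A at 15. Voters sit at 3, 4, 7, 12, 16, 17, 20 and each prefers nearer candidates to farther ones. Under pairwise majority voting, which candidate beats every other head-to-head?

With single-peaked preferences on a line, the Condorcet winner is the candidate closest to the median voter.
The median voter (position 12) is closest to Route H at 11.
Check: Route H vs Route G — voters closer to Route H: 4 of 7.

Route H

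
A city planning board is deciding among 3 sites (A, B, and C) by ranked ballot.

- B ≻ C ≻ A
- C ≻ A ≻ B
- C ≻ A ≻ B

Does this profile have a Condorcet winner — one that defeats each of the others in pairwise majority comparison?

Yes

Head-to-head results (3 voters total):
A vs B: A wins 2–1.
A vs C: C wins 3–0.
B vs C: C wins 2–1.
C beats each rival — A (3–0), B (2–1) — so C is the Condorcet winner.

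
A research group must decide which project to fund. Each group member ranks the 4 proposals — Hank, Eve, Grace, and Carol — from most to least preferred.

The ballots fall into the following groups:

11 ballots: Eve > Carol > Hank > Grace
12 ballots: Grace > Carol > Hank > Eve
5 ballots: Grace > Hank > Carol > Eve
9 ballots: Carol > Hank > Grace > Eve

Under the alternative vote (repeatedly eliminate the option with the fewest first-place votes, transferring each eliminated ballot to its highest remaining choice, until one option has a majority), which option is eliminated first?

Hank

Round 1: Grace 17, Eve 11, Carol 9, Hank 0. Hank has the fewest and is eliminated.
Round 2: Grace 17, Eve 11, Carol 9. Carol has the fewest and is eliminated.
Round 3: Grace 26, Eve 11. Grace has a majority.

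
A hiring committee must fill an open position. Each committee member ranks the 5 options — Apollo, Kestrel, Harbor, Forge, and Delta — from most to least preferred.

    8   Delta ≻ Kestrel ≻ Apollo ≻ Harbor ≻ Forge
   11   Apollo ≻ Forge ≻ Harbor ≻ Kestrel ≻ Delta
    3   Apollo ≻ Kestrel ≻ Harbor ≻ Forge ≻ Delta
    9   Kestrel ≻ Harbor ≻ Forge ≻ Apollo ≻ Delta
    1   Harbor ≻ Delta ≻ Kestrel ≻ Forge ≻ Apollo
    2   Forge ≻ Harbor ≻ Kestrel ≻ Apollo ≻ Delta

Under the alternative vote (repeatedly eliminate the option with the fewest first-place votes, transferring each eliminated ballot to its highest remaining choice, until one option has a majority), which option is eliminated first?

Harbor

Round 1: Apollo 14, Kestrel 9, Delta 8, Forge 2, Harbor 1. Harbor has the fewest and is eliminated.
Round 2: Apollo 14, Kestrel 9, Delta 9, Forge 2. Forge has the fewest and is eliminated.
Round 3: Apollo 14, Kestrel 11, Delta 9. Delta has the fewest and is eliminated.
Round 4: Kestrel 20, Apollo 14. Kestrel has a majority.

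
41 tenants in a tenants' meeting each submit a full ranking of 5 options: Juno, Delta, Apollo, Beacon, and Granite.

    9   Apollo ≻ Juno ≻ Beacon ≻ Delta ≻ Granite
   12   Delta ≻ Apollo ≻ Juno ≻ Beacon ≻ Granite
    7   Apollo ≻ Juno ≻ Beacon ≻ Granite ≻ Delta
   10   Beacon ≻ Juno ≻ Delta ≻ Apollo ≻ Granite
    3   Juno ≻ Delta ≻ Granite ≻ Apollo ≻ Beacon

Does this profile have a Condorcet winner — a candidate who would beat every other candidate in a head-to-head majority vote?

Head-to-head results (41 voters total):
Juno vs Delta: Juno wins 29–12.
Juno vs Apollo: Apollo wins 28–13.
Juno vs Beacon: Juno wins 31–10.
Juno vs Granite: Juno wins 41–0.
Delta vs Apollo: Delta wins 25–16.
Delta vs Beacon: Beacon wins 26–15.
Delta vs Granite: Delta wins 34–7.
Apollo vs Beacon: Apollo wins 31–10.
Apollo vs Granite: Apollo wins 38–3.
Beacon vs Granite: Beacon wins 38–3.
No candidate beats all others: Juno beats Delta beats Apollo beats Juno, a majority cycle.

No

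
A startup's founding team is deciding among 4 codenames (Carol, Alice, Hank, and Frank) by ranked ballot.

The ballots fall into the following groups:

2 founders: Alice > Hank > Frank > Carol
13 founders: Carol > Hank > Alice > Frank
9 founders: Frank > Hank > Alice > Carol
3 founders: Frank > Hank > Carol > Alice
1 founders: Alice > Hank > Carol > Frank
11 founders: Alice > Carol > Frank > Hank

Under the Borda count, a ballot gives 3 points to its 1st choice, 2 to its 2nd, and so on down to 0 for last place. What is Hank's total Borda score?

56

Borda scores:
  Carol: 2·0 + 13·3 + 9·0 + 3·1 + 1 + 11·2 = 65
  Alice: 2·3 + 13·1 + 9·1 + 3·0 + 3 + 11·3 = 64
  Hank: 2·2 + 13·2 + 9·2 + 3·2 + 2 + 11·0 = 56
  Frank: 2·1 + 13·0 + 9·3 + 3·3 + 0 + 11·1 = 49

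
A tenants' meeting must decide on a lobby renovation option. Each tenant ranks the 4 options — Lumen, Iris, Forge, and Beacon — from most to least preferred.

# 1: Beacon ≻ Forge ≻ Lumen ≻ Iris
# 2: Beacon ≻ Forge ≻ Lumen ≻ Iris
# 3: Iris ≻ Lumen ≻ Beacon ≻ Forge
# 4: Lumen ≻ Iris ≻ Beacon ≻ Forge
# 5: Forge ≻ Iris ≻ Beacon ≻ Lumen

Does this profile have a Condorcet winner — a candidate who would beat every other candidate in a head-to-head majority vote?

No

Head-to-head results (5 voters total):
Lumen vs Iris: Lumen wins 3–2.
Lumen vs Forge: Forge wins 3–2.
Lumen vs Beacon: Beacon wins 3–2.
Iris vs Forge: Forge wins 3–2.
Iris vs Beacon: Iris wins 3–2.
Forge vs Beacon: Beacon wins 4–1.
No candidate beats all others: Lumen beats Iris beats Beacon beats Lumen, a majority cycle.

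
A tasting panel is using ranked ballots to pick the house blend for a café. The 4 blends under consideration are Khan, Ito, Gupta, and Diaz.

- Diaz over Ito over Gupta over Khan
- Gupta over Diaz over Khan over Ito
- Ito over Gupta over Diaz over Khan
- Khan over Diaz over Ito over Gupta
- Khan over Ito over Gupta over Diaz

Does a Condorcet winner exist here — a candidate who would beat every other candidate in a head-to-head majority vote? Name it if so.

Head-to-head results (5 voters total):
Khan vs Ito: Khan wins 3–2.
Khan vs Gupta: Gupta wins 3–2.
Khan vs Diaz: Diaz wins 3–2.
Ito vs Gupta: Ito wins 4–1.
Ito vs Diaz: Diaz wins 3–2.
Gupta vs Diaz: Gupta wins 3–2.
No candidate beats all others: Khan beats Ito beats Gupta beats Khan, a majority cycle.

There is no Condorcet winner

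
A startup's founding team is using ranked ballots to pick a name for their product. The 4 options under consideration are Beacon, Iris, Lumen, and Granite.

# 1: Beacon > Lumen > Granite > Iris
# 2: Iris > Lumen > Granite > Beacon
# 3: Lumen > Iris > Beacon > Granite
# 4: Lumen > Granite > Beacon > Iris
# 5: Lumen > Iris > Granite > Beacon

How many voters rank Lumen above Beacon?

Ballots ranking Lumen above Beacon: 4.
Ballots ranking Beacon above Lumen: 1.
So 4 of 5 voters prefer Lumen to Beacon.

4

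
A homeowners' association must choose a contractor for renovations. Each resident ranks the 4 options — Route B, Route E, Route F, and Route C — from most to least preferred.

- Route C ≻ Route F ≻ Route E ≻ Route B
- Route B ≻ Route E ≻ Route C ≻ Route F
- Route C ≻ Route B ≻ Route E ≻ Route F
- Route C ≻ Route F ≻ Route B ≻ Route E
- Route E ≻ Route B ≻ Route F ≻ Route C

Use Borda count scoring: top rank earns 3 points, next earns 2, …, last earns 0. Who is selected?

Borda scores:
  Route B: 0 + 3 + 2 + 1 + 2 = 8
  Route E: 1 + 2 + 1 + 0 + 3 = 7
  Route F: 2 + 0 + 0 + 2 + 1 = 5
  Route C: 3 + 1 + 3 + 3 + 0 = 10
Route C has the highest total.

Route C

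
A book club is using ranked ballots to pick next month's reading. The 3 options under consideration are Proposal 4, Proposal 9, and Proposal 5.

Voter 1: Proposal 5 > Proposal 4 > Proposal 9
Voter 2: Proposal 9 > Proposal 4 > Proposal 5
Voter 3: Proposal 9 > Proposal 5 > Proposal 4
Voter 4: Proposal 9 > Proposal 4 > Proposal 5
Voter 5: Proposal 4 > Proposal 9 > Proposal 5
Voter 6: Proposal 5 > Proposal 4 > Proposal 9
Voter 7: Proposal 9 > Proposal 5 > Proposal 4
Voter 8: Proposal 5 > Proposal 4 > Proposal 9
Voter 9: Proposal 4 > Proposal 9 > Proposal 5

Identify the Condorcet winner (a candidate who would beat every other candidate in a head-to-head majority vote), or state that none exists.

There is no Condorcet winner

Head-to-head results (9 voters total):
Proposal 4 vs Proposal 9: Proposal 4 wins 5–4.
Proposal 4 vs Proposal 5: Proposal 5 wins 5–4.
Proposal 9 vs Proposal 5: Proposal 9 wins 6–3.
No candidate beats all others: Proposal 4 beats Proposal 9 beats Proposal 5 beats Proposal 4, a majority cycle.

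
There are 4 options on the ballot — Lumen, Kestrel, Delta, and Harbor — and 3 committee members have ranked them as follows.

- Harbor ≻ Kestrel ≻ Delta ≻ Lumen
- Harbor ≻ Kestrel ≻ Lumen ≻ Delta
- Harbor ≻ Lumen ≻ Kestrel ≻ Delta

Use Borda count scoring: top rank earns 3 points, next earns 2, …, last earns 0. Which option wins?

Borda scores:
  Lumen: 0 + 1 + 2 = 3
  Kestrel: 2 + 2 + 1 = 5
  Delta: 1 + 0 + 0 = 1
  Harbor: 3 + 3 + 3 = 9
Harbor has the highest total.

Harbor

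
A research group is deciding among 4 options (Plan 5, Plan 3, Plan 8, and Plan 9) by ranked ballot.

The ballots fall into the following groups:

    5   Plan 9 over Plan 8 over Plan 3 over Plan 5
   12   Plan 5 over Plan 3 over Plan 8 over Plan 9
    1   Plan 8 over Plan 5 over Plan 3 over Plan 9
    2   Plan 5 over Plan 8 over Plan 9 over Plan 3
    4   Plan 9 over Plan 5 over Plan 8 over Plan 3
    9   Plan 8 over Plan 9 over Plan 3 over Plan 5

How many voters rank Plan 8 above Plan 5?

Ballots ranking Plan 8 above Plan 5: 5+1+9 = 15.
Ballots ranking Plan 5 above Plan 8: 12+2+4 = 18.
So 15 of 33 voters prefer Plan 8 to Plan 5.

15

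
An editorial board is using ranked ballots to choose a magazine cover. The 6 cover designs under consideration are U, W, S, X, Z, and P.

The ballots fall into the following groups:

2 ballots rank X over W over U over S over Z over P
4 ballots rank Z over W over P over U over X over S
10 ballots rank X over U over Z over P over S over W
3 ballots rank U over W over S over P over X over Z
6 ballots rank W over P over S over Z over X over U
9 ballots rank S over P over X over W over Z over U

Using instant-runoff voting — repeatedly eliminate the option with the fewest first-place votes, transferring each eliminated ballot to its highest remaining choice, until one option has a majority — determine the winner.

Round 1: X 12, S 9, W 6, Z 4, U 3, P 0. P has the fewest and is eliminated.
Round 2: X 12, S 9, W 6, Z 4, U 3. U has the fewest and is eliminated.
Round 3: X 12, W 9, S 9, Z 4. Z has the fewest and is eliminated.
Round 4: W 13, X 12, S 9. S has the fewest and is eliminated.
Round 5: X 21, W 13. X has a majority.

X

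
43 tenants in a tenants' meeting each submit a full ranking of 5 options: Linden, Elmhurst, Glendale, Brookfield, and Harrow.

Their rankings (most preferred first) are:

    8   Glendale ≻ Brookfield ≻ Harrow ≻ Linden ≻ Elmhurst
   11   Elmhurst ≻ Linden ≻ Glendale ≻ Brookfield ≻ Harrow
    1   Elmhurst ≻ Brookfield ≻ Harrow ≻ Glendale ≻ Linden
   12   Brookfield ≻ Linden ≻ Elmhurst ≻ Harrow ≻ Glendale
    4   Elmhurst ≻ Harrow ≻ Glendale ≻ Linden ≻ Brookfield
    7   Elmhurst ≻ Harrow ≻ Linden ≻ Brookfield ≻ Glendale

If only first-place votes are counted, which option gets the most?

First-place vote totals:
  Linden: 0
  Elmhurst: 23
  Glendale: 8
  Brookfield: 12
  Harrow: 0
Elmhurst has the most first-place votes.

Elmhurst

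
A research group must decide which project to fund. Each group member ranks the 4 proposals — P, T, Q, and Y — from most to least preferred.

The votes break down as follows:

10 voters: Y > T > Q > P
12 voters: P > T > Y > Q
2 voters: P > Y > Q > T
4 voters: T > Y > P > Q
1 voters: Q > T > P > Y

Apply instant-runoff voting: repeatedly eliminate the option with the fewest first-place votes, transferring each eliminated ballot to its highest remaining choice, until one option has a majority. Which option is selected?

Round 1: P 14, Y 10, T 4, Q 1. Q has the fewest and is eliminated.
Round 2: P 14, Y 10, T 5. T has the fewest and is eliminated.
Round 3: P 15, Y 14. P has a majority.

P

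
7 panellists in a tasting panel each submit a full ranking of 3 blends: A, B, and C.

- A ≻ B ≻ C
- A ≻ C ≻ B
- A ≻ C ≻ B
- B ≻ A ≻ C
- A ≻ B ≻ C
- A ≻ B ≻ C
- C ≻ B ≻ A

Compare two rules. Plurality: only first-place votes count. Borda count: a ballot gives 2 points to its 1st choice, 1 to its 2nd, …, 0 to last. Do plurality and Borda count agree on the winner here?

Yes

Plurality first-place counts: A 5, B 1, C 1 → A.
Borda totals: A 11, B 6, C 4 → A.
The two rules agree on A.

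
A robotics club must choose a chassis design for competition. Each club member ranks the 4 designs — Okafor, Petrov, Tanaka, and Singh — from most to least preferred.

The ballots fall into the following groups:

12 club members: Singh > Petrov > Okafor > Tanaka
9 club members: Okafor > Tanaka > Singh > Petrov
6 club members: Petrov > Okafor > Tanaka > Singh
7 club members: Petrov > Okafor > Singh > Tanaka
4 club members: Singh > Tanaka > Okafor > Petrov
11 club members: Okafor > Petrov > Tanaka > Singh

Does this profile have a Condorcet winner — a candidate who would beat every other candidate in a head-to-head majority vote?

Head-to-head results (49 voters total):
Okafor vs Petrov: Petrov wins 25–24.
Okafor vs Tanaka: Okafor wins 45–4.
Okafor vs Singh: Okafor wins 33–16.
Petrov vs Tanaka: Petrov wins 36–13.
Petrov vs Singh: Singh wins 25–24.
Tanaka vs Singh: Tanaka wins 26–23.
No candidate beats all others: Okafor beats Singh beats Petrov beats Okafor, a majority cycle.

No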